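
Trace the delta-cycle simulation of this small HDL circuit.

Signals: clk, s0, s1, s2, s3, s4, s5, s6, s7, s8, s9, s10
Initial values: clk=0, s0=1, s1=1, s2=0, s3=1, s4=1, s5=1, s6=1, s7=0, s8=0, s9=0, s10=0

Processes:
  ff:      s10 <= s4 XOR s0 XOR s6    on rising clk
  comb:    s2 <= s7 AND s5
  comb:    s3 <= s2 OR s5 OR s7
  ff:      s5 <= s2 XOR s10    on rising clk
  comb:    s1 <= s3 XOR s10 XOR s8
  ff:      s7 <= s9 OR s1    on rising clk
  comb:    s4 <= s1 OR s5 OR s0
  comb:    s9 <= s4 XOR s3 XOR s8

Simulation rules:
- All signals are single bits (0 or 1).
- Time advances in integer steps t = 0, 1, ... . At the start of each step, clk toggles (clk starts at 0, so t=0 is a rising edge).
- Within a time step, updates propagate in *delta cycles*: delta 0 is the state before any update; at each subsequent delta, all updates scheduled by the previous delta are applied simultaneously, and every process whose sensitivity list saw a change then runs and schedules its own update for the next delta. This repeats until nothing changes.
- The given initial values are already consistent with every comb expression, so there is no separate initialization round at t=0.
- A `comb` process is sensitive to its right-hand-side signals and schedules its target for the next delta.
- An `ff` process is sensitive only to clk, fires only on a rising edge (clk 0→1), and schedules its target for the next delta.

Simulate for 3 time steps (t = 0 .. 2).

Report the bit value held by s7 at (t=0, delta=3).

[bits: s8,s3,clk,s9,s0,s1,s2,s10,s4,s7,s6,s5]
t=0: Δ0=010011001011 Δ1=011011001011 Δ2=011011011110 Δ3=011010011110 | 3Δ
t=1: Δ0=011010011110 Δ1=010010011110 | 1Δ
t=2: Δ0=010010011110 Δ1=011010011110 Δ2=011010011011 | 2Δ

1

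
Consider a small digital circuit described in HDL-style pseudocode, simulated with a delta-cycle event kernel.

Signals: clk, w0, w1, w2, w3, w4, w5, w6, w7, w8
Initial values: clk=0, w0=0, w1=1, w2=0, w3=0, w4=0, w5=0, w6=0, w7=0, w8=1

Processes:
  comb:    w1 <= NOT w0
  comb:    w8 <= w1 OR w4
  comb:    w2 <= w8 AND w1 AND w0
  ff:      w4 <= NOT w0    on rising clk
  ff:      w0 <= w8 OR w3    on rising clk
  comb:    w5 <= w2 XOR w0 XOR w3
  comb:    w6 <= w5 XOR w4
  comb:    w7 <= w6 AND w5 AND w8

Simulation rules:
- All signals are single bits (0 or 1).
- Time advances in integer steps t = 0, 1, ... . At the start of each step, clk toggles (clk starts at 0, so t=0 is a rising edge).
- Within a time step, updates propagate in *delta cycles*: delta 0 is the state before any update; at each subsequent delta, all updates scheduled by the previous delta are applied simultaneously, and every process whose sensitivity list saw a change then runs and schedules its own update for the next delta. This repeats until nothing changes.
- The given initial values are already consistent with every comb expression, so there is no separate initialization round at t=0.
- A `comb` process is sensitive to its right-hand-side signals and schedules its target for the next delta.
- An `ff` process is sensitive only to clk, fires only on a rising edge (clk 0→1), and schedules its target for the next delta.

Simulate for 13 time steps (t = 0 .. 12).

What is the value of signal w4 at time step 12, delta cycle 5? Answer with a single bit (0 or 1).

1

[bits: clk,w5,w7,w1,w0,w2,w8,w4,w6,w3]
t=0: Δ0=0001001000 Δ1=1001001000 Δ2=1001101100 Δ3=1100111110 Δ4=1010101100 Δ5=1100101110 Δ6=1110101100 Δ7=1100101100 | 7Δ
t=1: Δ0=1100101100 Δ1=0100101100 | 1Δ
t=2: Δ0=0100101100 Δ1=1100101100 Δ2=1100101000 Δ3=1100100010 | 3Δ
t=3: Δ0=1100100010 Δ1=0100100010 | 1Δ
t=4: Δ0=0100100010 Δ1=1100100010 Δ2=1100000010 Δ3=1001000010 Δ4=1001001000 | 4Δ
t=5: Δ0=1001001000 Δ1=0001001000 | 1Δ
t=6: Δ0=0001001000 Δ1=1001001000 Δ2=1001101100 Δ3=1100111110 Δ4=1010101100 Δ5=1100101110 Δ6=1110101100 Δ7=1100101100 | 7Δ
t=7: Δ0=1100101100 Δ1=0100101100 | 1Δ
t=8: Δ0=0100101100 Δ1=1100101100 Δ2=1100101000 Δ3=1100100010 | 3Δ
t=9: Δ0=1100100010 Δ1=0100100010 | 1Δ
t=10: Δ0=0100100010 Δ1=1100100010 Δ2=1100000010 Δ3=1001000010 Δ4=1001001000 | 4Δ
t=11: Δ0=1001001000 Δ1=0001001000 | 1Δ
t=12: Δ0=0001001000 Δ1=1001001000 Δ2=1001101100 Δ3=1100111110 Δ4=1010101100 Δ5=1100101110 Δ6=1110101100 Δ7=1100101100 | 7Δ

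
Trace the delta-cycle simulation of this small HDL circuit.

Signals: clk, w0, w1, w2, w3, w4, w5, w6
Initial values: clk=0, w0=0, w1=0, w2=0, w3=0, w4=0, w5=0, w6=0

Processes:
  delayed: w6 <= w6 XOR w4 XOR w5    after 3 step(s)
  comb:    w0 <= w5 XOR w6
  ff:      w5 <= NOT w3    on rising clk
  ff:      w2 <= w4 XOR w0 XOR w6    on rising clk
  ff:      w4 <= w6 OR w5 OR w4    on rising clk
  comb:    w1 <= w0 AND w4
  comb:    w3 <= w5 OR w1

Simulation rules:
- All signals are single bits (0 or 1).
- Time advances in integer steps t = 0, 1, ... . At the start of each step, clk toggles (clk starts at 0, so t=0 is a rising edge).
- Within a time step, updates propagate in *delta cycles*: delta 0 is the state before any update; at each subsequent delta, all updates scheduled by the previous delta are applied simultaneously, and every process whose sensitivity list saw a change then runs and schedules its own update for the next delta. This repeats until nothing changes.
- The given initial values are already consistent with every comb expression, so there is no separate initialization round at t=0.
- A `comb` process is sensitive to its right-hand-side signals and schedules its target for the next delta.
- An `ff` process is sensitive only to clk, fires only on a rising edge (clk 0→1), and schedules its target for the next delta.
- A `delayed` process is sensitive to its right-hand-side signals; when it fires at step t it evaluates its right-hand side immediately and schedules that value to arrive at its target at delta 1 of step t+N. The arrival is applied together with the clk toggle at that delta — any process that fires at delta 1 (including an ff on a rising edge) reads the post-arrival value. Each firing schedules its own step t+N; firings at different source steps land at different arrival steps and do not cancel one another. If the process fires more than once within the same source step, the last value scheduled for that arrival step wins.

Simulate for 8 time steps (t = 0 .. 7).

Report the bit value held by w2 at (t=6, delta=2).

0

t0.Δ0 w2=0 w0=0 w3=0 w5=0 w1=0 clk=0 w6=0 w4=0
t0.Δ1 w2=0 w0=0 w3=0 w5=0 w1=0 clk=1 w6=0 w4=0
t0.Δ2 w2=0 w0=0 w3=0 w5=1 w1=0 clk=1 w6=0 w4=0
t0.Δ3 w2=0 w0=1 w3=1 w5=1 w1=0 clk=1 w6=0 w4=0
t1.Δ0 w2=0 w0=1 w3=1 w5=1 w1=0 clk=1 w6=0 w4=0
t1.Δ1 w2=0 w0=1 w3=1 w5=1 w1=0 clk=0 w6=0 w4=0
t2.Δ0 w2=0 w0=1 w3=1 w5=1 w1=0 clk=0 w6=0 w4=0
t2.Δ1 w2=0 w0=1 w3=1 w5=1 w1=0 clk=1 w6=0 w4=0
t2.Δ2 w2=1 w0=1 w3=1 w5=0 w1=0 clk=1 w6=0 w4=1
t2.Δ3 w2=1 w0=0 w3=0 w5=0 w1=1 clk=1 w6=0 w4=1
t2.Δ4 w2=1 w0=0 w3=1 w5=0 w1=0 clk=1 w6=0 w4=1
t2.Δ5 w2=1 w0=0 w3=0 w5=0 w1=0 clk=1 w6=0 w4=1
t3.Δ0 w2=1 w0=0 w3=0 w5=0 w1=0 clk=1 w6=0 w4=1
t3.Δ1 w2=1 w0=0 w3=0 w5=0 w1=0 clk=0 w6=1 w4=1
t3.Δ2 w2=1 w0=1 w3=0 w5=0 w1=0 clk=0 w6=1 w4=1
t3.Δ3 w2=1 w0=1 w3=0 w5=0 w1=1 clk=0 w6=1 w4=1
t3.Δ4 w2=1 w0=1 w3=1 w5=0 w1=1 clk=0 w6=1 w4=1
t4.Δ0 w2=1 w0=1 w3=1 w5=0 w1=1 clk=0 w6=1 w4=1
t4.Δ1 w2=1 w0=1 w3=1 w5=0 w1=1 clk=1 w6=1 w4=1
t5.Δ0 w2=1 w0=1 w3=1 w5=0 w1=1 clk=1 w6=1 w4=1
t5.Δ1 w2=1 w0=1 w3=1 w5=0 w1=1 clk=0 w6=1 w4=1
t6.Δ0 w2=1 w0=1 w3=1 w5=0 w1=1 clk=0 w6=1 w4=1
t6.Δ1 w2=1 w0=1 w3=1 w5=0 w1=1 clk=1 w6=0 w4=1
t6.Δ2 w2=0 w0=0 w3=1 w5=0 w1=1 clk=1 w6=0 w4=1
t6.Δ3 w2=0 w0=0 w3=1 w5=0 w1=0 clk=1 w6=0 w4=1
t6.Δ4 w2=0 w0=0 w3=0 w5=0 w1=0 clk=1 w6=0 w4=1
t7.Δ0 w2=0 w0=0 w3=0 w5=0 w1=0 clk=1 w6=0 w4=1
t7.Δ1 w2=0 w0=0 w3=0 w5=0 w1=0 clk=0 w6=0 w4=1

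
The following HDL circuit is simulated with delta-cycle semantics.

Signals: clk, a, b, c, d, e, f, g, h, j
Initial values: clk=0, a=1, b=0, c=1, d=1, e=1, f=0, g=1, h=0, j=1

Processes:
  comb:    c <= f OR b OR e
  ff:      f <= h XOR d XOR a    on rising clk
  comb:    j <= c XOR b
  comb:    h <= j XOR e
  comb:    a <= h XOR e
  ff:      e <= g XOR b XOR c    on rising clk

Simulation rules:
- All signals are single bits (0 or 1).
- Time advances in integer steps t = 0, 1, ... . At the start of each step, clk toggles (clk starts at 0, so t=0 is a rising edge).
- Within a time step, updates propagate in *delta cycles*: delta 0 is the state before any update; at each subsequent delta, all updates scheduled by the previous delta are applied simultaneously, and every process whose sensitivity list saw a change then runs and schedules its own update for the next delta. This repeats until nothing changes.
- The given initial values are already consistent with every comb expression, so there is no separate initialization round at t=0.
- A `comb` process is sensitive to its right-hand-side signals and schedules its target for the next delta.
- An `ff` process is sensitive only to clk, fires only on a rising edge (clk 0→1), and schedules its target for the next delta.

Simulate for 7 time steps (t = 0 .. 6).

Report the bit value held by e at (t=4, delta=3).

t=0 Δ0: b=0 h=0 a=1 clk=0 g=1 j=1 e=1 c=1 f=0 d=1
  Δ1: clk:0→1
  Δ2: e:1→0
  Δ3: h:0→1, a:1→0, c:1→0
  Δ4: a:0→1, j:1→0
  Δ5: h:1→0
  Δ6: a:1→0
  (6Δ to stable)
t=1 Δ0: b=0 h=0 a=0 clk=1 g=1 j=0 e=0 c=0 f=0 d=1
  Δ1: clk:1→0
  (1Δ to stable)
t=2 Δ0: b=0 h=0 a=0 clk=0 g=1 j=0 e=0 c=0 f=0 d=1
  Δ1: clk:0→1
  Δ2: e:0→1, f:0→1
  Δ3: h:0→1, a:0→1, c:0→1
  Δ4: a:1→0, j:0→1
  Δ5: h:1→0
  Δ6: a:0→1
  (6Δ to stable)
t=3 Δ0: b=0 h=0 a=1 clk=1 g=1 j=1 e=1 c=1 f=1 d=1
  Δ1: clk:1→0
  (1Δ to stable)
t=4 Δ0: b=0 h=0 a=1 clk=0 g=1 j=1 e=1 c=1 f=1 d=1
  Δ1: clk:0→1
  Δ2: e:1→0, f:1→0
  Δ3: h:0→1, a:1→0, c:1→0
  Δ4: a:0→1, j:1→0
  Δ5: h:1→0
  Δ6: a:1→0
  (6Δ to stable)
t=5 Δ0: b=0 h=0 a=0 clk=1 g=1 j=0 e=0 c=0 f=0 d=1
  Δ1: clk:1→0
  (1Δ to stable)
t=6 Δ0: b=0 h=0 a=0 clk=0 g=1 j=0 e=0 c=0 f=0 d=1
  Δ1: clk:0→1
  Δ2: e:0→1, f:0→1
  Δ3: h:0→1, a:0→1, c:0→1
  Δ4: a:1→0, j:0→1
  Δ5: h:1→0
  Δ6: a:0→1
  (6Δ to stable)

0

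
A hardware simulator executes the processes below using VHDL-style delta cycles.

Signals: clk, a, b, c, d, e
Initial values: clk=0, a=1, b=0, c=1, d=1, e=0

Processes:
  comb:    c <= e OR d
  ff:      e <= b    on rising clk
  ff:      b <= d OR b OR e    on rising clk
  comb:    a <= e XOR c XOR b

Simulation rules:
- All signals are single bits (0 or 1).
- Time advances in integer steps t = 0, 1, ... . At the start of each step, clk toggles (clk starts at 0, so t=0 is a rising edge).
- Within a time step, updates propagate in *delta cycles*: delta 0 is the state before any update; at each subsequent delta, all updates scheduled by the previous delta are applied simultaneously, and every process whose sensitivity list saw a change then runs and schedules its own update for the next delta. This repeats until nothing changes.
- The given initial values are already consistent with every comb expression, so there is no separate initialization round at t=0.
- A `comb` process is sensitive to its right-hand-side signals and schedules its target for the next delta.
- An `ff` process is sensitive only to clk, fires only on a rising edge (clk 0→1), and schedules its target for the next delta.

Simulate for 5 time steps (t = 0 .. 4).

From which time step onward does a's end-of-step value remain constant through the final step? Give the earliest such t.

2

[bits: e,b,c,clk,a,d]
t=0: Δ0=001011 Δ1=001111 Δ2=011111 Δ3=011101 | 3Δ
t=1: Δ0=011101 Δ1=011001 | 1Δ
t=2: Δ0=011001 Δ1=011101 Δ2=111101 Δ3=111111 | 3Δ
t=3: Δ0=111111 Δ1=111011 | 1Δ
t=4: Δ0=111011 Δ1=111111 | 1Δ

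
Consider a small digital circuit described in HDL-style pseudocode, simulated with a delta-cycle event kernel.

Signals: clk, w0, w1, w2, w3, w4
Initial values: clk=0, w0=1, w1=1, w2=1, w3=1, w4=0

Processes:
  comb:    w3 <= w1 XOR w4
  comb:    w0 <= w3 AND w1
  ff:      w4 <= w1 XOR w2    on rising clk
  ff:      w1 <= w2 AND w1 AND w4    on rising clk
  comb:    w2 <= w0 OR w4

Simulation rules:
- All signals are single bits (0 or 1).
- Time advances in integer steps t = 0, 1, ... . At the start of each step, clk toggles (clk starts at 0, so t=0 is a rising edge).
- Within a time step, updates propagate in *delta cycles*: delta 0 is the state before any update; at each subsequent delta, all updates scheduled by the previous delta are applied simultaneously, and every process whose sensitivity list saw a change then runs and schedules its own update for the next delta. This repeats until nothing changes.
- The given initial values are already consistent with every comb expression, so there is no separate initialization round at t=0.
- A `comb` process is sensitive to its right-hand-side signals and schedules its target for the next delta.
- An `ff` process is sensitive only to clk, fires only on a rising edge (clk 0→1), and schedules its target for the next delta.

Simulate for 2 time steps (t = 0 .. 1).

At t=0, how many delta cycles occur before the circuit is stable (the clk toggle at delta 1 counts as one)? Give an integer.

4

t0.Δ0 clk=0 w0=1 w1=1 w4=0 w3=1 w2=1
t0.Δ1 clk=1 w0=1 w1=1 w4=0 w3=1 w2=1
t0.Δ2 clk=1 w0=1 w1=0 w4=0 w3=1 w2=1
t0.Δ3 clk=1 w0=0 w1=0 w4=0 w3=0 w2=1
t0.Δ4 clk=1 w0=0 w1=0 w4=0 w3=0 w2=0
t1.Δ0 clk=1 w0=0 w1=0 w4=0 w3=0 w2=0
t1.Δ1 clk=0 w0=0 w1=0 w4=0 w3=0 w2=0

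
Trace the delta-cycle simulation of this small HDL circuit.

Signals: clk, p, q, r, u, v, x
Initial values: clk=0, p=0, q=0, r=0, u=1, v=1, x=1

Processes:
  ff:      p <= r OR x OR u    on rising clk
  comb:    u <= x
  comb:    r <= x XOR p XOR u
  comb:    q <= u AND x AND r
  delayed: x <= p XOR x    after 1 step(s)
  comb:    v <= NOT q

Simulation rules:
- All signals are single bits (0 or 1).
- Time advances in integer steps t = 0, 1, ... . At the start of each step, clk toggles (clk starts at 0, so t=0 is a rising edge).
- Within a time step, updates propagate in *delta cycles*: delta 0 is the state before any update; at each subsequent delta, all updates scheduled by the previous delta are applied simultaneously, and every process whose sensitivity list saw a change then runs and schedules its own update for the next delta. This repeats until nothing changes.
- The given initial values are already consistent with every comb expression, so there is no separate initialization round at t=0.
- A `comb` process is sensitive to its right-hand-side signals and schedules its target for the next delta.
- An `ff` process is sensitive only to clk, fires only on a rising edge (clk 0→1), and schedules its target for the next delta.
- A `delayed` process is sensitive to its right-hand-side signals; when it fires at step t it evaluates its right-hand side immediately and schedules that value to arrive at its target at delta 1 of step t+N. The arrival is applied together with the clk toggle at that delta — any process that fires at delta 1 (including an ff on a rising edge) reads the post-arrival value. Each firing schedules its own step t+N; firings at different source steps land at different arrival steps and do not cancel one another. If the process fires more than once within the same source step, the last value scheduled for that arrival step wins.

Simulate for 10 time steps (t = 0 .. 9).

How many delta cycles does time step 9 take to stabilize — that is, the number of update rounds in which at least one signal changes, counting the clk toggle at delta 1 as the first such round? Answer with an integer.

t0.Δ0 v=1 u=1 q=0 clk=0 r=0 x=1 p=0
t0.Δ1 v=1 u=1 q=0 clk=1 r=0 x=1 p=0
t0.Δ2 v=1 u=1 q=0 clk=1 r=0 x=1 p=1
t0.Δ3 v=1 u=1 q=0 clk=1 r=1 x=1 p=1
t0.Δ4 v=1 u=1 q=1 clk=1 r=1 x=1 p=1
t0.Δ5 v=0 u=1 q=1 clk=1 r=1 x=1 p=1
t1.Δ0 v=0 u=1 q=1 clk=1 r=1 x=1 p=1
t1.Δ1 v=0 u=1 q=1 clk=0 r=1 x=0 p=1
t1.Δ2 v=0 u=0 q=0 clk=0 r=0 x=0 p=1
t1.Δ3 v=1 u=0 q=0 clk=0 r=1 x=0 p=1
t2.Δ0 v=1 u=0 q=0 clk=0 r=1 x=0 p=1
t2.Δ1 v=1 u=0 q=0 clk=1 r=1 x=1 p=1
t2.Δ2 v=1 u=1 q=0 clk=1 r=0 x=1 p=1
t2.Δ3 v=1 u=1 q=0 clk=1 r=1 x=1 p=1
t2.Δ4 v=1 u=1 q=1 clk=1 r=1 x=1 p=1
t2.Δ5 v=0 u=1 q=1 clk=1 r=1 x=1 p=1
t3.Δ0 v=0 u=1 q=1 clk=1 r=1 x=1 p=1
t3.Δ1 v=0 u=1 q=1 clk=0 r=1 x=0 p=1
t3.Δ2 v=0 u=0 q=0 clk=0 r=0 x=0 p=1
t3.Δ3 v=1 u=0 q=0 clk=0 r=1 x=0 p=1
t4.Δ0 v=1 u=0 q=0 clk=0 r=1 x=0 p=1
t4.Δ1 v=1 u=0 q=0 clk=1 r=1 x=1 p=1
t4.Δ2 v=1 u=1 q=0 clk=1 r=0 x=1 p=1
t4.Δ3 v=1 u=1 q=0 clk=1 r=1 x=1 p=1
t4.Δ4 v=1 u=1 q=1 clk=1 r=1 x=1 p=1
t4.Δ5 v=0 u=1 q=1 clk=1 r=1 x=1 p=1
t5.Δ0 v=0 u=1 q=1 clk=1 r=1 x=1 p=1
t5.Δ1 v=0 u=1 q=1 clk=0 r=1 x=0 p=1
t5.Δ2 v=0 u=0 q=0 clk=0 r=0 x=0 p=1
t5.Δ3 v=1 u=0 q=0 clk=0 r=1 x=0 p=1
t6.Δ0 v=1 u=0 q=0 clk=0 r=1 x=0 p=1
t6.Δ1 v=1 u=0 q=0 clk=1 r=1 x=1 p=1
t6.Δ2 v=1 u=1 q=0 clk=1 r=0 x=1 p=1
t6.Δ3 v=1 u=1 q=0 clk=1 r=1 x=1 p=1
t6.Δ4 v=1 u=1 q=1 clk=1 r=1 x=1 p=1
t6.Δ5 v=0 u=1 q=1 clk=1 r=1 x=1 p=1
t7.Δ0 v=0 u=1 q=1 clk=1 r=1 x=1 p=1
t7.Δ1 v=0 u=1 q=1 clk=0 r=1 x=0 p=1
t7.Δ2 v=0 u=0 q=0 clk=0 r=0 x=0 p=1
t7.Δ3 v=1 u=0 q=0 clk=0 r=1 x=0 p=1
t8.Δ0 v=1 u=0 q=0 clk=0 r=1 x=0 p=1
t8.Δ1 v=1 u=0 q=0 clk=1 r=1 x=1 p=1
t8.Δ2 v=1 u=1 q=0 clk=1 r=0 x=1 p=1
t8.Δ3 v=1 u=1 q=0 clk=1 r=1 x=1 p=1
t8.Δ4 v=1 u=1 q=1 clk=1 r=1 x=1 p=1
t8.Δ5 v=0 u=1 q=1 clk=1 r=1 x=1 p=1
t9.Δ0 v=0 u=1 q=1 clk=1 r=1 x=1 p=1
t9.Δ1 v=0 u=1 q=1 clk=0 r=1 x=0 p=1
t9.Δ2 v=0 u=0 q=0 clk=0 r=0 x=0 p=1
t9.Δ3 v=1 u=0 q=0 clk=0 r=1 x=0 p=1

3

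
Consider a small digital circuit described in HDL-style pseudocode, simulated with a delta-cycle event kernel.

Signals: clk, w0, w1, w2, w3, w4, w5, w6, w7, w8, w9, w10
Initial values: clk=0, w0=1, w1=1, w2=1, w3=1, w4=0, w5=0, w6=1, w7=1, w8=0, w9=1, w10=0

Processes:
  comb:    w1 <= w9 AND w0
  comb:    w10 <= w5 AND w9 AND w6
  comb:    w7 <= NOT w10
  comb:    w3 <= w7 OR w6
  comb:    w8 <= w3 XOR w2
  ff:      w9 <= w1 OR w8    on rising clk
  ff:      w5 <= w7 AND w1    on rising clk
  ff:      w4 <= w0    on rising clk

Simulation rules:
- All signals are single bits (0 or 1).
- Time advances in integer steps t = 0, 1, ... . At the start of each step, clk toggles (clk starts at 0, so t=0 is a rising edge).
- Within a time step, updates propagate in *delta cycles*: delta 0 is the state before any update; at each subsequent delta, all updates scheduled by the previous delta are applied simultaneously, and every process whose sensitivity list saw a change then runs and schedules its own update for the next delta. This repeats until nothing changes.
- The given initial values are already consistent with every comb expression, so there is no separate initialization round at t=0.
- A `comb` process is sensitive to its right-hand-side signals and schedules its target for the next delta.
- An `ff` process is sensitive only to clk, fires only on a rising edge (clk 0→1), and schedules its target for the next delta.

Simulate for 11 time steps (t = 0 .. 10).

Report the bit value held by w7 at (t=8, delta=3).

1

t=0 Δ0: w2=1 w9=1 w6=1 w0=1 w7=1 w5=0 clk=0 w4=0 w1=1 w8=0 w3=1 w10=0
  Δ1: clk:0→1
  Δ2: w5:0→1, w4:0→1
  Δ3: w10:0→1
  Δ4: w7:1→0
  (4Δ to stable)
t=1 Δ0: w2=1 w9=1 w6=1 w0=1 w7=0 w5=1 clk=1 w4=1 w1=1 w8=0 w3=1 w10=1
  Δ1: clk:1→0
  (1Δ to stable)
t=2 Δ0: w2=1 w9=1 w6=1 w0=1 w7=0 w5=1 clk=0 w4=1 w1=1 w8=0 w3=1 w10=1
  Δ1: clk:0→1
  Δ2: w5:1→0
  Δ3: w10:1→0
  Δ4: w7:0→1
  (4Δ to stable)
t=3 Δ0: w2=1 w9=1 w6=1 w0=1 w7=1 w5=0 clk=1 w4=1 w1=1 w8=0 w3=1 w10=0
  Δ1: clk:1→0
  (1Δ to stable)
t=4 Δ0: w2=1 w9=1 w6=1 w0=1 w7=1 w5=0 clk=0 w4=1 w1=1 w8=0 w3=1 w10=0
  Δ1: clk:0→1
  Δ2: w5:0→1
  Δ3: w10:0→1
  Δ4: w7:1→0
  (4Δ to stable)
t=5 Δ0: w2=1 w9=1 w6=1 w0=1 w7=0 w5=1 clk=1 w4=1 w1=1 w8=0 w3=1 w10=1
  Δ1: clk:1→0
  (1Δ to stable)
t=6 Δ0: w2=1 w9=1 w6=1 w0=1 w7=0 w5=1 clk=0 w4=1 w1=1 w8=0 w3=1 w10=1
  Δ1: clk:0→1
  Δ2: w5:1→0
  Δ3: w10:1→0
  Δ4: w7:0→1
  (4Δ to stable)
t=7 Δ0: w2=1 w9=1 w6=1 w0=1 w7=1 w5=0 clk=1 w4=1 w1=1 w8=0 w3=1 w10=0
  Δ1: clk:1→0
  (1Δ to stable)
t=8 Δ0: w2=1 w9=1 w6=1 w0=1 w7=1 w5=0 clk=0 w4=1 w1=1 w8=0 w3=1 w10=0
  Δ1: clk:0→1
  Δ2: w5:0→1
  Δ3: w10:0→1
  Δ4: w7:1→0
  (4Δ to stable)
t=9 Δ0: w2=1 w9=1 w6=1 w0=1 w7=0 w5=1 clk=1 w4=1 w1=1 w8=0 w3=1 w10=1
  Δ1: clk:1→0
  (1Δ to stable)
t=10 Δ0: w2=1 w9=1 w6=1 w0=1 w7=0 w5=1 clk=0 w4=1 w1=1 w8=0 w3=1 w10=1
  Δ1: clk:0→1
  Δ2: w5:1→0
  Δ3: w10:1→0
  Δ4: w7:0→1
  (4Δ to stable)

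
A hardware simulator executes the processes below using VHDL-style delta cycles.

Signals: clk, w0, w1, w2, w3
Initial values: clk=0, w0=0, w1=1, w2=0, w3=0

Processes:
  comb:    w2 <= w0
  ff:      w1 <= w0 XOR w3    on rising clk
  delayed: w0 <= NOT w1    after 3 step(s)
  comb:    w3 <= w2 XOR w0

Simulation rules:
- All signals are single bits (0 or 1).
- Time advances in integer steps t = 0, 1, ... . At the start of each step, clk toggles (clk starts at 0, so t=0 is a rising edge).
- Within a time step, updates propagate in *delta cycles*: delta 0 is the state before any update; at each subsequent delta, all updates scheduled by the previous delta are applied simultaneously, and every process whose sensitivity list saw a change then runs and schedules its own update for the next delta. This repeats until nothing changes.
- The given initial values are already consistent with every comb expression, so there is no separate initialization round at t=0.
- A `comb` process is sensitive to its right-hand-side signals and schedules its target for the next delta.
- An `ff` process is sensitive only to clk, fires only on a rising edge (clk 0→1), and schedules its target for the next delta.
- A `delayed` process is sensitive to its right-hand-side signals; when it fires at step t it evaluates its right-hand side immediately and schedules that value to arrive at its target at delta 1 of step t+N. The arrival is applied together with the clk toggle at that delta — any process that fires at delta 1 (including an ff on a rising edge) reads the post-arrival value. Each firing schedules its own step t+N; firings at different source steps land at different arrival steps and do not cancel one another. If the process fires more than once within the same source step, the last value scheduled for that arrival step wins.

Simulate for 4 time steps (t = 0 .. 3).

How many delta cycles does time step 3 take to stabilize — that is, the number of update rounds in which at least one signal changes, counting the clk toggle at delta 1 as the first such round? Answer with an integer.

[bits: w3,w0,clk,w2,w1]
t=0: Δ0=00001 Δ1=00101 Δ2=00100 | 2Δ
t=1: Δ0=00100 Δ1=00000 | 1Δ
t=2: Δ0=00000 Δ1=00100 | 1Δ
t=3: Δ0=00100 Δ1=01000 Δ2=11010 Δ3=01010 | 3Δ

3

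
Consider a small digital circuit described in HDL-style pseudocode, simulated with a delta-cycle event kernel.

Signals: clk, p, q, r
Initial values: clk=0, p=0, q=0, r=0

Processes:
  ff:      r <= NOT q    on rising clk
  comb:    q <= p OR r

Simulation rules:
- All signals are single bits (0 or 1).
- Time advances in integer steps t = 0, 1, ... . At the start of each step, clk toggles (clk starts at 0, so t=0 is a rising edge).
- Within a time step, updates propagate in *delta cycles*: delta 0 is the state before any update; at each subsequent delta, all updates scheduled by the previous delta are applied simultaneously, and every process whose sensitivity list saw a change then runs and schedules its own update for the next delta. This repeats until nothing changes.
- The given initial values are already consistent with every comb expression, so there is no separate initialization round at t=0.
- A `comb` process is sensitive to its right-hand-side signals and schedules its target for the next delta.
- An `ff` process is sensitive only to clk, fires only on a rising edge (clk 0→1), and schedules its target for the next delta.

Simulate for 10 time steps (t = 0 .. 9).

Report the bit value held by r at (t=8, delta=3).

1

t=0 Δ0: p=0 r=0 clk=0 q=0
  Δ1: clk:0→1
  Δ2: r:0→1
  Δ3: q:0→1
  (3Δ to stable)
t=1 Δ0: p=0 r=1 clk=1 q=1
  Δ1: clk:1→0
  (1Δ to stable)
t=2 Δ0: p=0 r=1 clk=0 q=1
  Δ1: clk:0→1
  Δ2: r:1→0
  Δ3: q:1→0
  (3Δ to stable)
t=3 Δ0: p=0 r=0 clk=1 q=0
  Δ1: clk:1→0
  (1Δ to stable)
t=4 Δ0: p=0 r=0 clk=0 q=0
  Δ1: clk:0→1
  Δ2: r:0→1
  Δ3: q:0→1
  (3Δ to stable)
t=5 Δ0: p=0 r=1 clk=1 q=1
  Δ1: clk:1→0
  (1Δ to stable)
t=6 Δ0: p=0 r=1 clk=0 q=1
  Δ1: clk:0→1
  Δ2: r:1→0
  Δ3: q:1→0
  (3Δ to stable)
t=7 Δ0: p=0 r=0 clk=1 q=0
  Δ1: clk:1→0
  (1Δ to stable)
t=8 Δ0: p=0 r=0 clk=0 q=0
  Δ1: clk:0→1
  Δ2: r:0→1
  Δ3: q:0→1
  (3Δ to stable)
t=9 Δ0: p=0 r=1 clk=1 q=1
  Δ1: clk:1→0
  (1Δ to stable)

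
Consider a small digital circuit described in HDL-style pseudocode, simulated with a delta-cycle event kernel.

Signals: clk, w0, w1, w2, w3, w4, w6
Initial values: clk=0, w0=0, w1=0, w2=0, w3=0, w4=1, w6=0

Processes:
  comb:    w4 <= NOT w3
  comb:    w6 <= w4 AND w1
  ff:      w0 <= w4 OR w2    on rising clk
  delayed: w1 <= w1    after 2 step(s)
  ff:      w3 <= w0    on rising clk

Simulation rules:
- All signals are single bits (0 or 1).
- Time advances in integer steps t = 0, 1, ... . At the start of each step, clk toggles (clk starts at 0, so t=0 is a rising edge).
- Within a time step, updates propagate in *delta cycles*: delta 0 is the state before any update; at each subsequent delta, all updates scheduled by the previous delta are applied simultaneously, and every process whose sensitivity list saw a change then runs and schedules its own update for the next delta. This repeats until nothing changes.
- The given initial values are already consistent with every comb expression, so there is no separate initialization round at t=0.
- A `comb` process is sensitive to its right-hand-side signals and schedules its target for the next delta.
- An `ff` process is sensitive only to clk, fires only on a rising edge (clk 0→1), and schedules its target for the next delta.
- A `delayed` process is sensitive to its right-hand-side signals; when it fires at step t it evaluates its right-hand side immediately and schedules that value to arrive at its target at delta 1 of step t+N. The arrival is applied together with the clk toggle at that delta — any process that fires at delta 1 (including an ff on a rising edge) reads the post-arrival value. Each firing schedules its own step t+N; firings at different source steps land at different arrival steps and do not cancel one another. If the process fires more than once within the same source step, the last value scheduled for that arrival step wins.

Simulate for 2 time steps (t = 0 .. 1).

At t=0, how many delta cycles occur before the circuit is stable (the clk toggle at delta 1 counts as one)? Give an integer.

t=0 Δ0: clk=0 w6=0 w0=0 w2=0 w3=0 w4=1 w1=0
  Δ1: clk:0→1
  Δ2: w0:0→1
  (2Δ to stable)
t=1 Δ0: clk=1 w6=0 w0=1 w2=0 w3=0 w4=1 w1=0
  Δ1: clk:1→0
  (1Δ to stable)

2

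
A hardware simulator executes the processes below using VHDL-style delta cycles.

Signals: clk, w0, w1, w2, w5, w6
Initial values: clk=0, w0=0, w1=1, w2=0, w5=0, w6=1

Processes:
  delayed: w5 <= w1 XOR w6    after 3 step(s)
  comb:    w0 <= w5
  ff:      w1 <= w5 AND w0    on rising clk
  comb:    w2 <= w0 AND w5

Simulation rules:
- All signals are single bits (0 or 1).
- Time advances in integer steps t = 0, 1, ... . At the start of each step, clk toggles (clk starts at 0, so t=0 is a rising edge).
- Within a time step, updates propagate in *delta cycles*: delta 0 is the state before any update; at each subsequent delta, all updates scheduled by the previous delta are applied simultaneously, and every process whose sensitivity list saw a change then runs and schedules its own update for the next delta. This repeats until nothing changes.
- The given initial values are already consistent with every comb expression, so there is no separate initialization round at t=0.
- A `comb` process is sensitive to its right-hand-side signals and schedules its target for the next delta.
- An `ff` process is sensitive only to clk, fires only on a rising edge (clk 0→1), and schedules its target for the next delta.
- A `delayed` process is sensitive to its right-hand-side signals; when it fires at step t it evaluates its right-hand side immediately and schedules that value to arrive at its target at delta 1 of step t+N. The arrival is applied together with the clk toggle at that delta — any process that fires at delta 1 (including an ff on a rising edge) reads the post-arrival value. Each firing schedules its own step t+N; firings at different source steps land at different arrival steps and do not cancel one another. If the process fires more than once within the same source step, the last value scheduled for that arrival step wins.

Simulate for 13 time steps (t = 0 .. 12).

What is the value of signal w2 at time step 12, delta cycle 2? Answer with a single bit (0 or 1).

1

t=0 Δ0: w0=0 clk=0 w5=0 w1=1 w6=1 w2=0
  Δ1: clk:0→1
  Δ2: w1:1→0
  (2Δ to stable)
t=1 Δ0: w0=0 clk=1 w5=0 w1=0 w6=1 w2=0
  Δ1: clk:1→0
  (1Δ to stable)
t=2 Δ0: w0=0 clk=0 w5=0 w1=0 w6=1 w2=0
  Δ1: clk:0→1
  (1Δ to stable)
t=3 Δ0: w0=0 clk=1 w5=0 w1=0 w6=1 w2=0
  Δ1: clk:1→0, w5:0→1
  Δ2: w0:0→1
  Δ3: w2:0→1
  (3Δ to stable)
t=4 Δ0: w0=1 clk=0 w5=1 w1=0 w6=1 w2=1
  Δ1: clk:0→1
  Δ2: w1:0→1
  (2Δ to stable)
t=5 Δ0: w0=1 clk=1 w5=1 w1=1 w6=1 w2=1
  Δ1: clk:1→0
  (1Δ to stable)
t=6 Δ0: w0=1 clk=0 w5=1 w1=1 w6=1 w2=1
  Δ1: clk:0→1
  (1Δ to stable)
t=7 Δ0: w0=1 clk=1 w5=1 w1=1 w6=1 w2=1
  Δ1: clk:1→0, w5:1→0
  Δ2: w0:1→0, w2:1→0
  (2Δ to stable)
t=8 Δ0: w0=0 clk=0 w5=0 w1=1 w6=1 w2=0
  Δ1: clk:0→1
  Δ2: w1:1→0
  (2Δ to stable)
t=9 Δ0: w0=0 clk=1 w5=0 w1=0 w6=1 w2=0
  Δ1: clk:1→0
  (1Δ to stable)
t=10 Δ0: w0=0 clk=0 w5=0 w1=0 w6=1 w2=0
  Δ1: clk:0→1
  (1Δ to stable)
t=11 Δ0: w0=0 clk=1 w5=0 w1=0 w6=1 w2=0
  Δ1: clk:1→0, w5:0→1
  Δ2: w0:0→1
  Δ3: w2:0→1
  (3Δ to stable)
t=12 Δ0: w0=1 clk=0 w5=1 w1=0 w6=1 w2=1
  Δ1: clk:0→1
  Δ2: w1:0→1
  (2Δ to stable)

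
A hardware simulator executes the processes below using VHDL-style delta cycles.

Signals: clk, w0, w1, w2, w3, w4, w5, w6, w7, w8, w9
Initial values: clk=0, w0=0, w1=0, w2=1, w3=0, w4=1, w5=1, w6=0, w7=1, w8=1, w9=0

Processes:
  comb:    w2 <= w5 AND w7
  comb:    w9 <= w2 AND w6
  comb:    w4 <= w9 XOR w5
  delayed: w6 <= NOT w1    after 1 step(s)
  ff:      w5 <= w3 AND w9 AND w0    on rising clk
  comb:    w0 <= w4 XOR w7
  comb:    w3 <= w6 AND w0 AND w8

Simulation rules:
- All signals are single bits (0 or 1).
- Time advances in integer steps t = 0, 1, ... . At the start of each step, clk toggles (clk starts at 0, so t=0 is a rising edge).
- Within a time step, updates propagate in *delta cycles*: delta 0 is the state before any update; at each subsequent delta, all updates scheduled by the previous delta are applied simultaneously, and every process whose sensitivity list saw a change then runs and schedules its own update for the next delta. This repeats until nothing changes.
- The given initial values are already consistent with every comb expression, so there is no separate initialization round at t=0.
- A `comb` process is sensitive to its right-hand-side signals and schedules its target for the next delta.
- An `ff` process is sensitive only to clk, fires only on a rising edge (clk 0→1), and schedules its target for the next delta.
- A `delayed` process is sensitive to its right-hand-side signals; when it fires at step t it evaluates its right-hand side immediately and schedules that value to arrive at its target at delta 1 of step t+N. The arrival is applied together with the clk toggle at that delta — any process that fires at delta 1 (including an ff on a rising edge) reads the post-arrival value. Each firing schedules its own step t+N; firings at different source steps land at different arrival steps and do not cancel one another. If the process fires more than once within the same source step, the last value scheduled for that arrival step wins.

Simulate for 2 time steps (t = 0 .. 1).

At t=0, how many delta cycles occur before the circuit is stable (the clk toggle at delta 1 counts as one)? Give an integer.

t=0 Δ0: w8=1 w5=1 w2=1 w9=0 w3=0 w7=1 w6=0 clk=0 w4=1 w0=0 w1=0
  Δ1: clk:0→1
  Δ2: w5:1→0
  Δ3: w2:1→0, w4:1→0
  Δ4: w0:0→1
  (4Δ to stable)
t=1 Δ0: w8=1 w5=0 w2=0 w9=0 w3=0 w7=1 w6=0 clk=1 w4=0 w0=1 w1=0
  Δ1: clk:1→0
  (1Δ to stable)

4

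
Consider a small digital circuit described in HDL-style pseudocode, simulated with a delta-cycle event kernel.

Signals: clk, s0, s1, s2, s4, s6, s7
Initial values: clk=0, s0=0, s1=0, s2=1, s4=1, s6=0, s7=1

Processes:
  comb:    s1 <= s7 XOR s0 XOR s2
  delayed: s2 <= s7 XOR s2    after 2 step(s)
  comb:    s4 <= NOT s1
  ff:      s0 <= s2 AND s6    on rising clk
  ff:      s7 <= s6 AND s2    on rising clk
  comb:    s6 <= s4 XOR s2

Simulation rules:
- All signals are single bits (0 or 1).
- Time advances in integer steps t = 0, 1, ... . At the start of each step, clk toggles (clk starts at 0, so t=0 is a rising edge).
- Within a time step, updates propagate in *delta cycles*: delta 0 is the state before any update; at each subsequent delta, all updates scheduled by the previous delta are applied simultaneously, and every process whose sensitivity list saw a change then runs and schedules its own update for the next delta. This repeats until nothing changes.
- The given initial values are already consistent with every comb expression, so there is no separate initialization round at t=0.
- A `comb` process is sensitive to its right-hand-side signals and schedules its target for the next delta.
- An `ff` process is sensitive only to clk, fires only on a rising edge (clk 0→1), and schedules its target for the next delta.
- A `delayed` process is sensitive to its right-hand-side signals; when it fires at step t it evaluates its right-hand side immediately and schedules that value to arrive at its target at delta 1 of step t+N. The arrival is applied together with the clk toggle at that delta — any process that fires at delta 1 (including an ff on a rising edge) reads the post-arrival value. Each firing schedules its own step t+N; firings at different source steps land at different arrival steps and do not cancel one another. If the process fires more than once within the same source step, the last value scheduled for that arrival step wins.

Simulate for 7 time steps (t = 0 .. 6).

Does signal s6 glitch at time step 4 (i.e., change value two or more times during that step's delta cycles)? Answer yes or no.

[bits: s0,s6,clk,s1,s4,s7,s2]
t=0: Δ0=0000111 Δ1=0010111 Δ2=0010101 Δ3=0011101 Δ4=0011001 Δ5=0111001 | 5Δ
t=1: Δ0=0111001 Δ1=0101001 | 1Δ
t=2: Δ0=0101001 Δ1=0111001 Δ2=1111011 | 2Δ
t=3: Δ0=1111011 Δ1=1101011 | 1Δ
t=4: Δ0=1101011 Δ1=1111010 Δ2=0010000 Δ3=0010100 Δ4=0110100 | 4Δ
t=5: Δ0=0110100 Δ1=0100100 | 1Δ
t=6: Δ0=0100100 Δ1=0110100 | 1Δ

yes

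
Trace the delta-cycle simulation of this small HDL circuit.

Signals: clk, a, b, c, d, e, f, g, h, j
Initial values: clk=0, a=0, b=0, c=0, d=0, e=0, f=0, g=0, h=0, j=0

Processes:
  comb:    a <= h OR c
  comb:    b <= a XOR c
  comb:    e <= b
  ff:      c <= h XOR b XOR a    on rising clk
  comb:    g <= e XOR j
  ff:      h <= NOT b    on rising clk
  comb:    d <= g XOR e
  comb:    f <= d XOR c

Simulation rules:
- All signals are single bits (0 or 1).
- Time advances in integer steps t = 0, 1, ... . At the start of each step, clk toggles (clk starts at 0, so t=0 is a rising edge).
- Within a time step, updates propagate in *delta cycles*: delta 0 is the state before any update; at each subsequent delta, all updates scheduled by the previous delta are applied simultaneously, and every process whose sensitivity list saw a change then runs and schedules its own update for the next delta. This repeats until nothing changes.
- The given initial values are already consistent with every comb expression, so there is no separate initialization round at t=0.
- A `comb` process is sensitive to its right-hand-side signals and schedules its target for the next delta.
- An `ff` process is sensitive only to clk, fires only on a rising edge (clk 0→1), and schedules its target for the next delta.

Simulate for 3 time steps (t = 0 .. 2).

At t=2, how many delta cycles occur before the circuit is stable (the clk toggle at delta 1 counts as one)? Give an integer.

[bits: g,f,a,h,j,e,d,clk,c,b]
t=0: Δ0=0000000000 Δ1=0000000100 Δ2=0001000100 Δ3=0011000100 Δ4=0011000101 Δ5=0011010101 Δ6=1011011101 Δ7=1111010101 Δ8=1011010101 | 8Δ
t=1: Δ0=1011010101 Δ1=1011010001 | 1Δ
t=2: Δ0=1011010001 Δ1=1011010101 Δ2=1010010111 Δ3=1110010110 Δ4=1110000110 Δ5=0110001110 Δ6=0010000110 Δ7=0110000110 | 7Δ

7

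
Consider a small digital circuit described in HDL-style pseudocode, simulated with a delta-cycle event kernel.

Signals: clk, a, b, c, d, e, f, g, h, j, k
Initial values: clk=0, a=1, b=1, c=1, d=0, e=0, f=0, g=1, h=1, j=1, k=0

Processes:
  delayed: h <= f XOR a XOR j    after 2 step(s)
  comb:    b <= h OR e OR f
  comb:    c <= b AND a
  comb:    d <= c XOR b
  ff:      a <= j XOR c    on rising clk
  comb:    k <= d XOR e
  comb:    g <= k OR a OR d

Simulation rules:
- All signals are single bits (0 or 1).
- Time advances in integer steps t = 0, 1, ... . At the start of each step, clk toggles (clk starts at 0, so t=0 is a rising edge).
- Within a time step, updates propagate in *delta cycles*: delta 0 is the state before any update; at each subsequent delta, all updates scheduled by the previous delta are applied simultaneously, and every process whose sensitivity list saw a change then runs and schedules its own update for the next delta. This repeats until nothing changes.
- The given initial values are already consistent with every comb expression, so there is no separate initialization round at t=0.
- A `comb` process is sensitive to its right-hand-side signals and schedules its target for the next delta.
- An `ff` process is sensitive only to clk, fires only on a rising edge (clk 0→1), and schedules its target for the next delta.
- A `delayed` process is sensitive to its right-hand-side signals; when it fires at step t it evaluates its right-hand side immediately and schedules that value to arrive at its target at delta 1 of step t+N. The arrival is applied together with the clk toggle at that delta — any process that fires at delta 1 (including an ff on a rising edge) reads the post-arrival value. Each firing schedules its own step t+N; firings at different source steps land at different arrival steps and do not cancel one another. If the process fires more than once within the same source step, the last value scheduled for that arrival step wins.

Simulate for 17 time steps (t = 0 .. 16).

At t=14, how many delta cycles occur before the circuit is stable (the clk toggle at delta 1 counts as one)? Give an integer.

[bits: b,c,k,g,d,j,clk,f,e,a,h]
t=0: Δ0=11010100011 Δ1=11010110011 Δ2=11010110001 Δ3=10000110001 Δ4=10001110001 Δ5=10111110001 | 5Δ
t=1: Δ0=10111110001 Δ1=10111100001 | 1Δ
t=2: Δ0=10111100001 Δ1=10111110001 Δ2=10111110011 Δ3=11111110011 Δ4=11110110011 Δ5=11010110011 | 5Δ
t=3: Δ0=11010110011 Δ1=11010100011 | 1Δ
t=4: Δ0=11010100011 Δ1=11010110010 Δ2=01010110000 Δ3=00001110000 Δ4=00110110000 Δ5=00010110000 Δ6=00000110000 | 6Δ
t=5: Δ0=00000110000 Δ1=00000100000 | 1Δ
t=6: Δ0=00000100000 Δ1=00000110001 Δ2=10000110011 Δ3=11011110011 Δ4=11110110011 Δ5=11010110011 | 5Δ
t=7: Δ0=11010110011 Δ1=11010100011 | 1Δ
t=8: Δ0=11010100011 Δ1=11010110010 Δ2=01010110000 Δ3=00001110000 Δ4=00110110000 Δ5=00010110000 Δ6=00000110000 | 6Δ
t=9: Δ0=00000110000 Δ1=00000100000 | 1Δ
t=10: Δ0=00000100000 Δ1=00000110001 Δ2=10000110011 Δ3=11011110011 Δ4=11110110011 Δ5=11010110011 | 5Δ
t=11: Δ0=11010110011 Δ1=11010100011 | 1Δ
t=12: Δ0=11010100011 Δ1=11010110010 Δ2=01010110000 Δ3=00001110000 Δ4=00110110000 Δ5=00010110000 Δ6=00000110000 | 6Δ
t=13: Δ0=00000110000 Δ1=00000100000 | 1Δ
t=14: Δ0=00000100000 Δ1=00000110001 Δ2=10000110011 Δ3=11011110011 Δ4=11110110011 Δ5=11010110011 | 5Δ
t=15: Δ0=11010110011 Δ1=11010100011 | 1Δ
t=16: Δ0=11010100011 Δ1=11010110010 Δ2=01010110000 Δ3=00001110000 Δ4=00110110000 Δ5=00010110000 Δ6=00000110000 | 6Δ

5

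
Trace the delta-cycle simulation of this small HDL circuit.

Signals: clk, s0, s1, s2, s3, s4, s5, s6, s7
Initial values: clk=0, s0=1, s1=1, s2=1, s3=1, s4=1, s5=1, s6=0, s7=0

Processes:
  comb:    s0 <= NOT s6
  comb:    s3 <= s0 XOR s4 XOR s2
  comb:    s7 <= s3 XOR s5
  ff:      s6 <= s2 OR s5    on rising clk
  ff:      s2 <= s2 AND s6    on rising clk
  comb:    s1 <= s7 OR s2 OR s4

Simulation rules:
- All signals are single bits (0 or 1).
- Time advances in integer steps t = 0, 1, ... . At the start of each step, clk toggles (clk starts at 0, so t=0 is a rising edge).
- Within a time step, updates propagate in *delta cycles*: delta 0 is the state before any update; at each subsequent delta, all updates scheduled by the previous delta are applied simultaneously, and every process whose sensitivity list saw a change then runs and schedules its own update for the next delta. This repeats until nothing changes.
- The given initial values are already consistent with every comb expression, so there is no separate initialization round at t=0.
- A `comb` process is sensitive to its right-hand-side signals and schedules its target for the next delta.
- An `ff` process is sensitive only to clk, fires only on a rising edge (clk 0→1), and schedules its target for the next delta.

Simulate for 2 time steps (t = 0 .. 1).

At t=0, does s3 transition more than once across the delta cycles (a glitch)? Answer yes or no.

[bits: s5,s2,s3,s0,s7,s1,s6,clk,s4]
t=0: Δ0=111101001 Δ1=111101011 Δ2=101101111 Δ3=100001111 Δ4=101011111 Δ5=101001111 | 5Δ
t=1: Δ0=101001111 Δ1=101001101 | 1Δ

yes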